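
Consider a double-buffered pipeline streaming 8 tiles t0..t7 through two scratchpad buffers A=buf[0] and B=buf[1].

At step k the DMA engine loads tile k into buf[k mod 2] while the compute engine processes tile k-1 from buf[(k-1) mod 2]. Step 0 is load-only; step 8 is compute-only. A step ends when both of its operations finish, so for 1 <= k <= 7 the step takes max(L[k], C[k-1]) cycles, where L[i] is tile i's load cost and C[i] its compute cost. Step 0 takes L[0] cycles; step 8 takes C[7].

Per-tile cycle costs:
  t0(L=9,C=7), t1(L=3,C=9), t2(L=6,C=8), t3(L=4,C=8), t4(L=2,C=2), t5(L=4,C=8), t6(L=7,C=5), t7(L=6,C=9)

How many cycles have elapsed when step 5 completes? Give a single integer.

  0. 9=9c; end=9; A:t0 B:-
  1. max(3,7)=7c; end=16; A:t0 B:t1
  2. max(6,9)=9c; end=25; A:t2 B:t1
  3. max(4,8)=8c; end=33; A:t2 B:t3
  4. max(2,8)=8c; end=41; A:t4 B:t3
  5. max(4,2)=4c; end=45; A:t4 B:t5
  6. max(7,8)=8c; end=53; A:t6 B:t5
  7. max(6,5)=6c; end=59; A:t6 B:t7
  8. 9=9c; end=68; A:t6 B:t7

end_cycle[5] = 45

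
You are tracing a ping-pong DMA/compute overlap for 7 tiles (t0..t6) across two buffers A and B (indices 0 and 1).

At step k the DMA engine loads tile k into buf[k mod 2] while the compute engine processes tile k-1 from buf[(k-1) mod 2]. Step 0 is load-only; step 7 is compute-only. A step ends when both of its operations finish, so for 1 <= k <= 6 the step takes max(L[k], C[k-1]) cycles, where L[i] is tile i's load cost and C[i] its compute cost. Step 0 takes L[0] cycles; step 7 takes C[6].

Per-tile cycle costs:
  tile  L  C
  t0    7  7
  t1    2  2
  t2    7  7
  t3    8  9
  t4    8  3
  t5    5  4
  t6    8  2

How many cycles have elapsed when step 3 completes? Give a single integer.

step 0: L[0]=7 → dur=7, Σ=7 | A=load:t0 B=idle [load-only]
step 1: L[1]=2 C[0]=7 → dur=7, Σ=14 | A=compute:t0 B=load:t1 [compute-bound]
step 2: L[2]=7 C[1]=2 → dur=7, Σ=21 | A=load:t2 B=compute:t1 [load-bound]
step 3: L[3]=8 C[2]=7 → dur=8, Σ=29 | A=compute:t2 B=load:t3 [load-bound]
step 4: L[4]=8 C[3]=9 → dur=9, Σ=38 | A=load:t4 B=compute:t3 [compute-bound]
step 5: L[5]=5 C[4]=3 → dur=5, Σ=43 | A=compute:t4 B=load:t5 [load-bound]
step 6: L[6]=8 C[5]=4 → dur=8, Σ=51 | A=load:t6 B=compute:t5 [load-bound]
step 7: C[6]=2 → dur=2, Σ=53 | A=compute:t6 B=idle [compute-only]

end_cycle[3] = 29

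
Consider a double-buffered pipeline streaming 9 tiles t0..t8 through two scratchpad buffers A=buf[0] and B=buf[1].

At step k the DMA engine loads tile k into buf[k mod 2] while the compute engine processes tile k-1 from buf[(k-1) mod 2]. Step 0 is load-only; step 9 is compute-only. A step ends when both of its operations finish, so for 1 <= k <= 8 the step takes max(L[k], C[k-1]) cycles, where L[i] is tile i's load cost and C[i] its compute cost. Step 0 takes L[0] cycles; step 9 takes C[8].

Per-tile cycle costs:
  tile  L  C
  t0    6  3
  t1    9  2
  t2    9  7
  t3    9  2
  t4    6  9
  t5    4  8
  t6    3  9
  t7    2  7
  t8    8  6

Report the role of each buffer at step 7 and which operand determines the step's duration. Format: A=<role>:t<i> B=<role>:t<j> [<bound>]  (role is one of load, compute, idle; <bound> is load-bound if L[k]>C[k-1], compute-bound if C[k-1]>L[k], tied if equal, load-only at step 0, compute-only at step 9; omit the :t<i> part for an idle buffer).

[0] DMA t0→A (6c) ∥ CU idle ⇒ 6c, clock 6
[1] DMA t1→B (9c) ∥ CU A:t0 (3c) ⇒ 9c, clock 15
[2] DMA t2→A (9c) ∥ CU B:t1 (2c) ⇒ 9c, clock 24
[3] DMA t3→B (9c) ∥ CU A:t2 (7c) ⇒ 9c, clock 33
[4] DMA t4→A (6c) ∥ CU B:t3 (2c) ⇒ 6c, clock 39
[5] DMA t5→B (4c) ∥ CU A:t4 (9c) ⇒ 9c, clock 48
[6] DMA t6→A (3c) ∥ CU B:t5 (8c) ⇒ 8c, clock 56
[7] DMA t7→B (2c) ∥ CU A:t6 (9c) ⇒ 9c, clock 65
[8] DMA t8→A (8c) ∥ CU B:t7 (7c) ⇒ 8c, clock 73
[9] DMA idle ∥ CU A:t8 (6c) ⇒ 6c, clock 79

step 7: A=compute:t6 B=load:t7 [compute-bound]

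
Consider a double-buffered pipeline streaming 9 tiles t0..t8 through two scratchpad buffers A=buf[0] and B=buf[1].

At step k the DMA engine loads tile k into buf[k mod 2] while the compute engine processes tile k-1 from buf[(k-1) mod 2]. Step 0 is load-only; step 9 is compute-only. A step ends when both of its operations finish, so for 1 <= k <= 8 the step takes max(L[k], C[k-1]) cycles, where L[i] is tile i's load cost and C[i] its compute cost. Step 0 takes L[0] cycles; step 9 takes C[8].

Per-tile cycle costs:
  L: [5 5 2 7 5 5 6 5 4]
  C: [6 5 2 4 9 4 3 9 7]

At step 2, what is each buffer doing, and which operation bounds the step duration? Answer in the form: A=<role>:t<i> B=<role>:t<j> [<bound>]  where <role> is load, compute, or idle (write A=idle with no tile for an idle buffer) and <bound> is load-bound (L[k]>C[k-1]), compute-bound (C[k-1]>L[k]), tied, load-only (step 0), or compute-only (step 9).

[0] DMA t0→A (5c) ∥ CU idle ⇒ 5c, clock 5
[1] DMA t1→B (5c) ∥ CU A:t0 (6c) ⇒ 6c, clock 11
[2] DMA t2→A (2c) ∥ CU B:t1 (5c) ⇒ 5c, clock 16
[3] DMA t3→B (7c) ∥ CU A:t2 (2c) ⇒ 7c, clock 23
[4] DMA t4→A (5c) ∥ CU B:t3 (4c) ⇒ 5c, clock 28
[5] DMA t5→B (5c) ∥ CU A:t4 (9c) ⇒ 9c, clock 37
[6] DMA t6→A (6c) ∥ CU B:t5 (4c) ⇒ 6c, clock 43
[7] DMA t7→B (5c) ∥ CU A:t6 (3c) ⇒ 5c, clock 48
[8] DMA t8→A (4c) ∥ CU B:t7 (9c) ⇒ 9c, clock 57
[9] DMA idle ∥ CU A:t8 (7c) ⇒ 7c, clock 64

step 2: A=load:t2 B=compute:t1 [compute-bound]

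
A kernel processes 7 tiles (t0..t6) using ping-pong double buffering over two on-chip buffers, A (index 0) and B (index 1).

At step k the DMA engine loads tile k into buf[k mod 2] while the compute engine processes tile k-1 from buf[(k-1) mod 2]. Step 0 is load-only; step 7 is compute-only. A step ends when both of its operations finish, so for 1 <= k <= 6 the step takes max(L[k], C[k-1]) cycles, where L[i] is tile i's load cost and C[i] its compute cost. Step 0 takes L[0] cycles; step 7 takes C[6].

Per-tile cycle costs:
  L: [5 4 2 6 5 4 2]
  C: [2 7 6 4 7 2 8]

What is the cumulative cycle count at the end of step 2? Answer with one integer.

k=0 load=t0/5c comp=- wait=5 total=5
k=1 load=t1/4c comp=t0/2c wait=4 total=9
k=2 load=t2/2c comp=t1/7c wait=7 total=16
k=3 load=t3/6c comp=t2/6c wait=6 total=22
k=4 load=t4/5c comp=t3/4c wait=5 total=27
k=5 load=t5/4c comp=t4/7c wait=7 total=34
k=6 load=t6/2c comp=t5/2c wait=2 total=36
k=7 load=- comp=t6/8c wait=8 total=44

end_cycle[2] = 16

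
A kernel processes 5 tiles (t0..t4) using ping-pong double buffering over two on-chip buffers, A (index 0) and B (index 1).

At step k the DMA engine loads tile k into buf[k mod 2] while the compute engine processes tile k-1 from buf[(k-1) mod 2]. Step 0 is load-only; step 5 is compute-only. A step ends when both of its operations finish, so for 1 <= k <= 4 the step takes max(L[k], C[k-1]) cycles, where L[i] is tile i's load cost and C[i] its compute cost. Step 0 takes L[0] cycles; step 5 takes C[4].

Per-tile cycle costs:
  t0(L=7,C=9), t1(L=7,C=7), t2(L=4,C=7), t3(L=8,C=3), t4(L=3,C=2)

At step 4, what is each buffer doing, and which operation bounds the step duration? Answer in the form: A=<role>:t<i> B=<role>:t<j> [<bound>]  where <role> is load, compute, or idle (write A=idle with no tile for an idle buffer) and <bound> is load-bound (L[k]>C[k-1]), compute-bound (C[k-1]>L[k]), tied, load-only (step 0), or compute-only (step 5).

step 4: A=load:t4 B=compute:t3 [tied]

step 0: L[0]=7 → dur=7, Σ=7 | A=load:t0 B=idle [load-only]
step 1: L[1]=7 C[0]=9 → dur=9, Σ=16 | A=compute:t0 B=load:t1 [compute-bound]
step 2: L[2]=4 C[1]=7 → dur=7, Σ=23 | A=load:t2 B=compute:t1 [compute-bound]
step 3: L[3]=8 C[2]=7 → dur=8, Σ=31 | A=compute:t2 B=load:t3 [load-bound]
step 4: L[4]=3 C[3]=3 → dur=3, Σ=34 | A=load:t4 B=compute:t3 [tied]
step 5: C[4]=2 → dur=2, Σ=36 | A=compute:t4 B=idle [compute-only]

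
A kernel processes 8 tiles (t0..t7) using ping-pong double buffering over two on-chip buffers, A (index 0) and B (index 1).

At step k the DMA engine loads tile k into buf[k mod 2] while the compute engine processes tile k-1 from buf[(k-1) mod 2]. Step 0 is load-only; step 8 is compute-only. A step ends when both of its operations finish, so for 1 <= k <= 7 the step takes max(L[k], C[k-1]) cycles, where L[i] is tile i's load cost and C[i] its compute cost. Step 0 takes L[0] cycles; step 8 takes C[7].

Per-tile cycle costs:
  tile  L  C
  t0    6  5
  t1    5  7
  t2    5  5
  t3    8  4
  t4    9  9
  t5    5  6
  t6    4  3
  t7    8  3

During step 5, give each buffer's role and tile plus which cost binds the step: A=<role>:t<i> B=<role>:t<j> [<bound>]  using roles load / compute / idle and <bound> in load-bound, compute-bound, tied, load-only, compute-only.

[0] DMA t0→A (6c) ∥ CU idle ⇒ 6c, clock 6
[1] DMA t1→B (5c) ∥ CU A:t0 (5c) ⇒ 5c, clock 11
[2] DMA t2→A (5c) ∥ CU B:t1 (7c) ⇒ 7c, clock 18
[3] DMA t3→B (8c) ∥ CU A:t2 (5c) ⇒ 8c, clock 26
[4] DMA t4→A (9c) ∥ CU B:t3 (4c) ⇒ 9c, clock 35
[5] DMA t5→B (5c) ∥ CU A:t4 (9c) ⇒ 9c, clock 44
[6] DMA t6→A (4c) ∥ CU B:t5 (6c) ⇒ 6c, clock 50
[7] DMA t7→B (8c) ∥ CU A:t6 (3c) ⇒ 8c, clock 58
[8] DMA idle ∥ CU B:t7 (3c) ⇒ 3c, clock 61

step 5: A=compute:t4 B=load:t5 [compute-bound]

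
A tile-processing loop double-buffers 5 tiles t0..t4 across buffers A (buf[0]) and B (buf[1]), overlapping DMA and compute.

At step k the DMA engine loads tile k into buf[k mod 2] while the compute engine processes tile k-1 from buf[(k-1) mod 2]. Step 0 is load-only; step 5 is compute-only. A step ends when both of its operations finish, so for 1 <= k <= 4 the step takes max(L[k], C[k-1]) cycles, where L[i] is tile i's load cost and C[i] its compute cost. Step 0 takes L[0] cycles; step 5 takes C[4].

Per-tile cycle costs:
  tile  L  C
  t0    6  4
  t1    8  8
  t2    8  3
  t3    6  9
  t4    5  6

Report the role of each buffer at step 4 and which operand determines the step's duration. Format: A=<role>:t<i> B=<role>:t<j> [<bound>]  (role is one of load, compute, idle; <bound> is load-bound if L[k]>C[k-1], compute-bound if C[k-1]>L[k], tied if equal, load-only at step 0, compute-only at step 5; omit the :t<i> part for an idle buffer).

  0. 6=6c; end=6; A:t0 B:-
  1. max(8,4)=8c; end=14; A:t0 B:t1
  2. max(8,8)=8c; end=22; A:t2 B:t1
  3. max(6,3)=6c; end=28; A:t2 B:t3
  4. max(5,9)=9c; end=37; A:t4 B:t3
  5. 6=6c; end=43; A:t4 B:t3

step 4: A=load:t4 B=compute:t3 [compute-bound]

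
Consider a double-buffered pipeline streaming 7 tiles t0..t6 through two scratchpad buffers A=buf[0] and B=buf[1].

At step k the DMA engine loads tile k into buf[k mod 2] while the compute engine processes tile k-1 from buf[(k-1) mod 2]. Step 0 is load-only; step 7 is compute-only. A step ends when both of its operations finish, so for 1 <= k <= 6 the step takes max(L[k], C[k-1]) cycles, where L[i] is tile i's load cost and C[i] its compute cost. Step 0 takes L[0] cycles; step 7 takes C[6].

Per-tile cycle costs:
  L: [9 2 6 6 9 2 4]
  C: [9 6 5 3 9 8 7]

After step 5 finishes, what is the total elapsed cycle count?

step 0: L[0]=9 → dur=9, Σ=9 | A=load:t0 B=idle [load-only]
step 1: L[1]=2 C[0]=9 → dur=9, Σ=18 | A=compute:t0 B=load:t1 [compute-bound]
step 2: L[2]=6 C[1]=6 → dur=6, Σ=24 | A=load:t2 B=compute:t1 [tied]
step 3: L[3]=6 C[2]=5 → dur=6, Σ=30 | A=compute:t2 B=load:t3 [load-bound]
step 4: L[4]=9 C[3]=3 → dur=9, Σ=39 | A=load:t4 B=compute:t3 [load-bound]
step 5: L[5]=2 C[4]=9 → dur=9, Σ=48 | A=compute:t4 B=load:t5 [compute-bound]
step 6: L[6]=4 C[5]=8 → dur=8, Σ=56 | A=load:t6 B=compute:t5 [compute-bound]
step 7: C[6]=7 → dur=7, Σ=63 | A=compute:t6 B=idle [compute-only]

end_cycle[5] = 48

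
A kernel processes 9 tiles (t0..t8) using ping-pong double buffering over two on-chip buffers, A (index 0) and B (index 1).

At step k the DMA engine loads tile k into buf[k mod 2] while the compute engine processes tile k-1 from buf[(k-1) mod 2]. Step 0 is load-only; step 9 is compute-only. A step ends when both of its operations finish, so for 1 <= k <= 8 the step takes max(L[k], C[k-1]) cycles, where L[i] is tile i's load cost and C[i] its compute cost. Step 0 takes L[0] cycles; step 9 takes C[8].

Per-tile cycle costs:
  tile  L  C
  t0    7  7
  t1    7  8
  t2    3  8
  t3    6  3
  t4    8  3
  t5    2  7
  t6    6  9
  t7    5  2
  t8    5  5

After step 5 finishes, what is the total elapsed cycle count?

  0. 7=7c; end=7; A:t0 B:-
  1. max(7,7)=7c; end=14; A:t0 B:t1
  2. max(3,8)=8c; end=22; A:t2 B:t1
  3. max(6,8)=8c; end=30; A:t2 B:t3
  4. max(8,3)=8c; end=38; A:t4 B:t3
  5. max(2,3)=3c; end=41; A:t4 B:t5
  6. max(6,7)=7c; end=48; A:t6 B:t5
  7. max(5,9)=9c; end=57; A:t6 B:t7
  8. max(5,2)=5c; end=62; A:t8 B:t7
  9. 5=5c; end=67; A:t8 B:t7

end_cycle[5] = 41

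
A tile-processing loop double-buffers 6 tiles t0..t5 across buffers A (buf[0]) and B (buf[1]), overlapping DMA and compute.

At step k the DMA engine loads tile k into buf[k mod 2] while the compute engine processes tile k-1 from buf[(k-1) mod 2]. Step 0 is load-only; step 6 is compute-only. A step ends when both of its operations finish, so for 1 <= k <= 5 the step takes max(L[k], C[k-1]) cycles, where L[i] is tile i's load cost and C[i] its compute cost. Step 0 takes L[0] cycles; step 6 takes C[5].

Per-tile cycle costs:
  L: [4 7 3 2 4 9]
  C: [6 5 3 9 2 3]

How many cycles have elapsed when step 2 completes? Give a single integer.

k=0 load=t0/4c comp=- wait=4 total=4
k=1 load=t1/7c comp=t0/6c wait=7 total=11
k=2 load=t2/3c comp=t1/5c wait=5 total=16
k=3 load=t3/2c comp=t2/3c wait=3 total=19
k=4 load=t4/4c comp=t3/9c wait=9 total=28
k=5 load=t5/9c comp=t4/2c wait=9 total=37
k=6 load=- comp=t5/3c wait=3 total=40

end_cycle[2] = 16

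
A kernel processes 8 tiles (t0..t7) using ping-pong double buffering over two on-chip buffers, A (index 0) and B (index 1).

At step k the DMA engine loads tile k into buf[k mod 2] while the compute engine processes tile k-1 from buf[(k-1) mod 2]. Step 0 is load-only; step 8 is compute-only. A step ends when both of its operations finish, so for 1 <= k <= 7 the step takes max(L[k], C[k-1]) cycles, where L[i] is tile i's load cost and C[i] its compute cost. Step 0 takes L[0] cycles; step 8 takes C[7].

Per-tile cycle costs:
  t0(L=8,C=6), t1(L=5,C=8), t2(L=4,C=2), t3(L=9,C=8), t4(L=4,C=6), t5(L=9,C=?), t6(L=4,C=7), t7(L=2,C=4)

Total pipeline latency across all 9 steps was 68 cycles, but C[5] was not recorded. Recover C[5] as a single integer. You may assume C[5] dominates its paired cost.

C[5] = 9

step 0 → dur = L[0]=8 = 8
step 1 → dur = max(L[1]=5, C[0]=6) = 6
step 2 → dur = max(L[2]=4, C[1]=8) = 8
step 3 → dur = max(L[3]=9, C[2]=2) = 9
step 4 → dur = max(L[4]=4, C[3]=8) = 8
step 5 → dur = max(L[5]=9, C[4]=6) = 9
step 6 → dur = max(L[6]=4, C[5]=?) = C[5]  (unknown; binding)
step 7 → dur = max(L[7]=2, C[6]=7) = 7
step 8 → dur = C[7]=4 = 4
sum of known step durations = 59
dur[6] = total - known = 68 - 59 = 9
C[5] is the binding max in step 6, so C[5] = dur[6] = 9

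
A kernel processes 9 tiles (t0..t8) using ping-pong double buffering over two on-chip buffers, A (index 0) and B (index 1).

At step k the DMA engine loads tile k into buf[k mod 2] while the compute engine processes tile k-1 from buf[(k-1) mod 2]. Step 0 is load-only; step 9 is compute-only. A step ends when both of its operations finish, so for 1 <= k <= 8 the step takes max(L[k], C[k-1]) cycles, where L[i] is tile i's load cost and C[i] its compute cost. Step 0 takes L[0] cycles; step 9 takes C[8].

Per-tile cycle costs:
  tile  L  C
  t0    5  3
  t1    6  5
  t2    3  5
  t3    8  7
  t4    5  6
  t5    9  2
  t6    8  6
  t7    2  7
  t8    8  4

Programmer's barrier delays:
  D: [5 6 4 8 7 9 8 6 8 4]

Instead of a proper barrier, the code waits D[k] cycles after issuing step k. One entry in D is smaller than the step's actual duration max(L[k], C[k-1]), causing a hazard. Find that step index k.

step 0: need L[0]=5 = 5; D[0]=5 ok
step 1: need max(L[1]=6,C[0]=3) = 6; D[1]=6 ok
step 2: need max(L[2]=3,C[1]=5) = 5; D[2]=4 SHORT
step 3: need max(L[3]=8,C[2]=5) = 8; D[3]=8 ok
step 4: need max(L[4]=5,C[3]=7) = 7; D[4]=7 ok
step 5: need max(L[5]=9,C[4]=6) = 9; D[5]=9 ok
step 6: need max(L[6]=8,C[5]=2) = 8; D[6]=8 ok
step 7: need max(L[7]=2,C[6]=6) = 6; D[7]=6 ok
step 8: need max(L[8]=8,C[7]=7) = 8; D[8]=8 ok
step 9: need C[8]=4 = 4; D[9]=4 ok

hazard at step 2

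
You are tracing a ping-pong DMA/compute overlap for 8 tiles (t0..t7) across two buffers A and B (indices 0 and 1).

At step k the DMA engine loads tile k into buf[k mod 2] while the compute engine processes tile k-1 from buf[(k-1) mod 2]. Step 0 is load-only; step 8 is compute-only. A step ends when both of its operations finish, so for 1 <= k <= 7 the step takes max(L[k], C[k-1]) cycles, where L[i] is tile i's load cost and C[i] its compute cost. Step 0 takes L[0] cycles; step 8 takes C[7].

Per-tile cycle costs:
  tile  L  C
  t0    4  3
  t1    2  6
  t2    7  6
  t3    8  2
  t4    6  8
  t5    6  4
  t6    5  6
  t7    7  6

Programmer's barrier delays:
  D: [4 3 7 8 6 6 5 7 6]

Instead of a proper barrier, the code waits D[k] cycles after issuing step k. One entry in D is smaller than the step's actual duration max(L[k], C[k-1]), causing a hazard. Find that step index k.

hazard at step 5

k=0 barrier L[0]=4→4c, D[0]=4 ok
k=1 barrier max(L[1]=2,C[0]=3)→3c, D[1]=3 ok
k=2 barrier max(L[2]=7,C[1]=6)→7c, D[2]=7 ok
k=3 barrier max(L[3]=8,C[2]=6)→8c, D[3]=8 ok
k=4 barrier max(L[4]=6,C[3]=2)→6c, D[4]=6 ok
k=5 barrier max(L[5]=6,C[4]=8)→8c, D[5]=6 SHORT
k=6 barrier max(L[6]=5,C[5]=4)→5c, D[6]=5 ok
k=7 barrier max(L[7]=7,C[6]=6)→7c, D[7]=7 ok
k=8 barrier C[7]=6→6c, D[8]=6 ok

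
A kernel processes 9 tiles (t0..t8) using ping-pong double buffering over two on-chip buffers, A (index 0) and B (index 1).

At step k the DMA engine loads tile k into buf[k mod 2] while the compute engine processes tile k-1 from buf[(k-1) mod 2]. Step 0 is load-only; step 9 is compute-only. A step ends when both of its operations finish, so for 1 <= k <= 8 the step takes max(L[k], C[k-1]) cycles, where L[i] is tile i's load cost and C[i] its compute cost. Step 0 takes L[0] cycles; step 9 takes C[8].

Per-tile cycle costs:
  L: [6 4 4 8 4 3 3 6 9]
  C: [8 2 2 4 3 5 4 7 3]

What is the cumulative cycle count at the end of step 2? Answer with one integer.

end_cycle[2] = 18

step 0: L[0]=6 → dur=6, Σ=6 | A=load:t0 B=idle [load-only]
step 1: L[1]=4 C[0]=8 → dur=8, Σ=14 | A=compute:t0 B=load:t1 [compute-bound]
step 2: L[2]=4 C[1]=2 → dur=4, Σ=18 | A=load:t2 B=compute:t1 [load-bound]
step 3: L[3]=8 C[2]=2 → dur=8, Σ=26 | A=compute:t2 B=load:t3 [load-bound]
step 4: L[4]=4 C[3]=4 → dur=4, Σ=30 | A=load:t4 B=compute:t3 [tied]
step 5: L[5]=3 C[4]=3 → dur=3, Σ=33 | A=compute:t4 B=load:t5 [tied]
step 6: L[6]=3 C[5]=5 → dur=5, Σ=38 | A=load:t6 B=compute:t5 [compute-bound]
step 7: L[7]=6 C[6]=4 → dur=6, Σ=44 | A=compute:t6 B=load:t7 [load-bound]
step 8: L[8]=9 C[7]=7 → dur=9, Σ=53 | A=load:t8 B=compute:t7 [load-bound]
step 9: C[8]=3 → dur=3, Σ=56 | A=compute:t8 B=idle [compute-only]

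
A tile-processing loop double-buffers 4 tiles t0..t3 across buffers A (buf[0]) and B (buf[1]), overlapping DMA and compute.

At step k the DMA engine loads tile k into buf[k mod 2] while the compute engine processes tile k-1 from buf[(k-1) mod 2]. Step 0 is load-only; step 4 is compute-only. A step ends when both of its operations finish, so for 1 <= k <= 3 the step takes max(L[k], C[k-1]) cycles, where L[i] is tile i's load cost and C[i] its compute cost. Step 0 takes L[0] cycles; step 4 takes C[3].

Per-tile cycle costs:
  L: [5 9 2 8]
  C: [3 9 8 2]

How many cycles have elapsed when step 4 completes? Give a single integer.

end_cycle[4] = 33

k=0 load=t0/5c comp=- wait=5 total=5
k=1 load=t1/9c comp=t0/3c wait=9 total=14
k=2 load=t2/2c comp=t1/9c wait=9 total=23
k=3 load=t3/8c comp=t2/8c wait=8 total=31
k=4 load=- comp=t3/2c wait=2 total=33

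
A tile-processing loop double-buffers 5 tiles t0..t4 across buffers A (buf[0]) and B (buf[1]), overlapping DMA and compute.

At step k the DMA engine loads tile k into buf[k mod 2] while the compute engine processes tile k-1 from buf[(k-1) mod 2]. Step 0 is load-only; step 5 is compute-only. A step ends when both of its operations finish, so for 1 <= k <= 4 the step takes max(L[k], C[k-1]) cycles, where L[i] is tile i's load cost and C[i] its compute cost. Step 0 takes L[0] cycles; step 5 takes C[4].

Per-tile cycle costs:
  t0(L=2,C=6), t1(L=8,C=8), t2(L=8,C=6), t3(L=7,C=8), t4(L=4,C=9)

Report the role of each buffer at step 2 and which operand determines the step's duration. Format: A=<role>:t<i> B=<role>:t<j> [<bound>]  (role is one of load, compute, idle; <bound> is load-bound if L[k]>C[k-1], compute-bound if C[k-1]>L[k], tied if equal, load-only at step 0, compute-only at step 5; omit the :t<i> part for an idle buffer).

  0. 2=2c; end=2; A:t0 B:-
  1. max(8,6)=8c; end=10; A:t0 B:t1
  2. max(8,8)=8c; end=18; A:t2 B:t1
  3. max(7,6)=7c; end=25; A:t2 B:t3
  4. max(4,8)=8c; end=33; A:t4 B:t3
  5. 9=9c; end=42; A:t4 B:t3

step 2: A=load:t2 B=compute:t1 [tied]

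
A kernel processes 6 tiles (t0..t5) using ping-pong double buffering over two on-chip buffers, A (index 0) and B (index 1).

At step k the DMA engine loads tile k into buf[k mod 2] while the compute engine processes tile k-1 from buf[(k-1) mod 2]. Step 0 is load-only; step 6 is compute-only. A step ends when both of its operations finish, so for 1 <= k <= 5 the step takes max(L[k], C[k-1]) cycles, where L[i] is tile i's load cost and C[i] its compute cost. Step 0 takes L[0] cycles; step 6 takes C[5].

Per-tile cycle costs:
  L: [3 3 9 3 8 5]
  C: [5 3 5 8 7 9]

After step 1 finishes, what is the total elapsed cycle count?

k=0 load=t0/3c comp=- wait=3 total=3
k=1 load=t1/3c comp=t0/5c wait=5 total=8
k=2 load=t2/9c comp=t1/3c wait=9 total=17
k=3 load=t3/3c comp=t2/5c wait=5 total=22
k=4 load=t4/8c comp=t3/8c wait=8 total=30
k=5 load=t5/5c comp=t4/7c wait=7 total=37
k=6 load=- comp=t5/9c wait=9 total=46

end_cycle[1] = 8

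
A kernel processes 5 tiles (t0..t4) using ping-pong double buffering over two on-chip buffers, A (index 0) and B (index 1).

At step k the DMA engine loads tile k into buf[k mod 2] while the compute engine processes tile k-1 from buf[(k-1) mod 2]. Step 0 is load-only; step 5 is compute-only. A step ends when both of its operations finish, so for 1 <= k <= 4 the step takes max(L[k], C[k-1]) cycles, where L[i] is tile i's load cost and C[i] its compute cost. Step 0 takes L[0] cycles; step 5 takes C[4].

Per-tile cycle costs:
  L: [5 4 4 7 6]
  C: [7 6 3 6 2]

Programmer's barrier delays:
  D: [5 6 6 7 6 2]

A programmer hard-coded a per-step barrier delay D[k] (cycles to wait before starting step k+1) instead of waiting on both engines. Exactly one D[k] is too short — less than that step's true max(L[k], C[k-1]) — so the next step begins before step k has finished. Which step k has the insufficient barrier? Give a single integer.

hazard at step 1

step 0: need L[0]=5 = 5; D[0]=5 ok
step 1: need max(L[1]=4,C[0]=7) = 7; D[1]=6 SHORT
step 2: need max(L[2]=4,C[1]=6) = 6; D[2]=6 ok
step 3: need max(L[3]=7,C[2]=3) = 7; D[3]=7 ok
step 4: need max(L[4]=6,C[3]=6) = 6; D[4]=6 ok
step 5: need C[4]=2 = 2; D[5]=2 ok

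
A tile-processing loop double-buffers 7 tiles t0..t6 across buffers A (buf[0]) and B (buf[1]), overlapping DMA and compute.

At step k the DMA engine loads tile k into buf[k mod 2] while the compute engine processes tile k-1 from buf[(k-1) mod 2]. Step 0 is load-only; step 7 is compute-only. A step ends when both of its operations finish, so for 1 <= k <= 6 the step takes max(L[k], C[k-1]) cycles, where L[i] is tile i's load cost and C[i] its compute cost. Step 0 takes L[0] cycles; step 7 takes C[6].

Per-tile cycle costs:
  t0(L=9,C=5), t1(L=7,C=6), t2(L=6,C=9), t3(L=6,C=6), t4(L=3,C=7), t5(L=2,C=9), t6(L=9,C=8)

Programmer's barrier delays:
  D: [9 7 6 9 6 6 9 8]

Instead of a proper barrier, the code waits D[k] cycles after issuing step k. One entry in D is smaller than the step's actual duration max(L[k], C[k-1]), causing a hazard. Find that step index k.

[0] required=L[0]=9=9 vs D=9 ok
[1] required=max(L[1]=7,C[0]=5)=7 vs D=7 ok
[2] required=max(L[2]=6,C[1]=6)=6 vs D=6 ok
[3] required=max(L[3]=6,C[2]=9)=9 vs D=9 ok
[4] required=max(L[4]=3,C[3]=6)=6 vs D=6 ok
[5] required=max(L[5]=2,C[4]=7)=7 vs D=6 SHORT
[6] required=max(L[6]=9,C[5]=9)=9 vs D=9 ok
[7] required=C[6]=8=8 vs D=8 ok

hazard at step 5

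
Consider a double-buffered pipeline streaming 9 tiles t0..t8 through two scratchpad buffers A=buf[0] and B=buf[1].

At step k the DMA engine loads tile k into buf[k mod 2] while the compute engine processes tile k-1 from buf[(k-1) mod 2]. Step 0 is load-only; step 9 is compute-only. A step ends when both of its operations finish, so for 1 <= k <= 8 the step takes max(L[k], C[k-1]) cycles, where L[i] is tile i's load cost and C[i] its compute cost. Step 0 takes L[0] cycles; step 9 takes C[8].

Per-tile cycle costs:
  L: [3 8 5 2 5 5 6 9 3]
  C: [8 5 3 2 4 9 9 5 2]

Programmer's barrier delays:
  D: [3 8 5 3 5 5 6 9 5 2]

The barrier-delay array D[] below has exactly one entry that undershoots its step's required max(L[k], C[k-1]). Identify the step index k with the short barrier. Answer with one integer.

k=0 barrier L[0]=3→3c, D[0]=3 ok
k=1 barrier max(L[1]=8,C[0]=8)→8c, D[1]=8 ok
k=2 barrier max(L[2]=5,C[1]=5)→5c, D[2]=5 ok
k=3 barrier max(L[3]=2,C[2]=3)→3c, D[3]=3 ok
k=4 barrier max(L[4]=5,C[3]=2)→5c, D[4]=5 ok
k=5 barrier max(L[5]=5,C[4]=4)→5c, D[5]=5 ok
k=6 barrier max(L[6]=6,C[5]=9)→9c, D[6]=6 SHORT
k=7 barrier max(L[7]=9,C[6]=9)→9c, D[7]=9 ok
k=8 barrier max(L[8]=3,C[7]=5)→5c, D[8]=5 ok
k=9 barrier C[8]=2→2c, D[9]=2 ok

hazard at step 6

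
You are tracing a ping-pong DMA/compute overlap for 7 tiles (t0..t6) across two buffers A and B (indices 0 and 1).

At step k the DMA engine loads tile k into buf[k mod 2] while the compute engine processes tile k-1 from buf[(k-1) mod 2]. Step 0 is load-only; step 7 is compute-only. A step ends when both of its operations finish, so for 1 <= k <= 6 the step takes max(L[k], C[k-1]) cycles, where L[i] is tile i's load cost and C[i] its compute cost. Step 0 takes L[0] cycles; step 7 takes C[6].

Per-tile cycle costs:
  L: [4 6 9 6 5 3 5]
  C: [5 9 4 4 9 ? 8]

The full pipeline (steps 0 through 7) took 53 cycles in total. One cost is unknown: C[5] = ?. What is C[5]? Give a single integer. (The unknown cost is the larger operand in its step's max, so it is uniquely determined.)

step 0: dur = L[0]=4 = 4
step 1: dur = max(L[1]=6, C[0]=5) = 6
step 2: dur = max(L[2]=9, C[1]=9) = 9
step 3: dur = max(L[3]=6, C[2]=4) = 6
step 4: dur = max(L[4]=5, C[3]=4) = 5
step 5: dur = max(L[5]=3, C[4]=9) = 9
step 6: dur = max(L[6]=5, C[5]=?) = C[5]  (unknown; binding)
step 7: dur = C[6]=8 = 8
sum of known step durations = 47
dur[6] = total - known = 53 - 47 = 6
C[5] is the binding max in step 6, so C[5] = dur[6] = 6

C[5] = 6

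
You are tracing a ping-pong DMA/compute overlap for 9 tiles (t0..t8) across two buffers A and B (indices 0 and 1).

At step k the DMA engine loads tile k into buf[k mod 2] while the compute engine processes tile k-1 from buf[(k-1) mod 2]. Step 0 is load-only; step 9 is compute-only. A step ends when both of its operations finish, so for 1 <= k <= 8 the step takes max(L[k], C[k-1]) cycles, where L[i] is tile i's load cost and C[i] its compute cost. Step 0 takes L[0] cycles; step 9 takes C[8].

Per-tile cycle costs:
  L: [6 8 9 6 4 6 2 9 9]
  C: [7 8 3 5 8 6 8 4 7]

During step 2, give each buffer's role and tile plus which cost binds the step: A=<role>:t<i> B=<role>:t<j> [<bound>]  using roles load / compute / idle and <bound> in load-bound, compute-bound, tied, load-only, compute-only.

step 2: A=load:t2 B=compute:t1 [load-bound]

[0] DMA t0→A (6c) ∥ CU idle ⇒ 6c, clock 6
[1] DMA t1→B (8c) ∥ CU A:t0 (7c) ⇒ 8c, clock 14
[2] DMA t2→A (9c) ∥ CU B:t1 (8c) ⇒ 9c, clock 23
[3] DMA t3→B (6c) ∥ CU A:t2 (3c) ⇒ 6c, clock 29
[4] DMA t4→A (4c) ∥ CU B:t3 (5c) ⇒ 5c, clock 34
[5] DMA t5→B (6c) ∥ CU A:t4 (8c) ⇒ 8c, clock 42
[6] DMA t6→A (2c) ∥ CU B:t5 (6c) ⇒ 6c, clock 48
[7] DMA t7→B (9c) ∥ CU A:t6 (8c) ⇒ 9c, clock 57
[8] DMA t8→A (9c) ∥ CU B:t7 (4c) ⇒ 9c, clock 66
[9] DMA idle ∥ CU A:t8 (7c) ⇒ 7c, clock 73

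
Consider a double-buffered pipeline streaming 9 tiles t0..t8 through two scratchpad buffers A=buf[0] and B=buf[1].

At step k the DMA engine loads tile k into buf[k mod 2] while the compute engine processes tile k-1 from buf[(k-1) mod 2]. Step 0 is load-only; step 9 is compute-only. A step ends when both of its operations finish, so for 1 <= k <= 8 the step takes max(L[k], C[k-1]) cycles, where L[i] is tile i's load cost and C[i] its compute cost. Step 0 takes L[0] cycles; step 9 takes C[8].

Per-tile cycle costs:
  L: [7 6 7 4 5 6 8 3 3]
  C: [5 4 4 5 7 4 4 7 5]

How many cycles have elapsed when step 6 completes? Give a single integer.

end_cycle[6] = 44

  0. 7=7c; end=7; A:t0 B:-
  1. max(6,5)=6c; end=13; A:t0 B:t1
  2. max(7,4)=7c; end=20; A:t2 B:t1
  3. max(4,4)=4c; end=24; A:t2 B:t3
  4. max(5,5)=5c; end=29; A:t4 B:t3
  5. max(6,7)=7c; end=36; A:t4 B:t5
  6. max(8,4)=8c; end=44; A:t6 B:t5
  7. max(3,4)=4c; end=48; A:t6 B:t7
  8. max(3,7)=7c; end=55; A:t8 B:t7
  9. 5=5c; end=60; A:t8 B:t7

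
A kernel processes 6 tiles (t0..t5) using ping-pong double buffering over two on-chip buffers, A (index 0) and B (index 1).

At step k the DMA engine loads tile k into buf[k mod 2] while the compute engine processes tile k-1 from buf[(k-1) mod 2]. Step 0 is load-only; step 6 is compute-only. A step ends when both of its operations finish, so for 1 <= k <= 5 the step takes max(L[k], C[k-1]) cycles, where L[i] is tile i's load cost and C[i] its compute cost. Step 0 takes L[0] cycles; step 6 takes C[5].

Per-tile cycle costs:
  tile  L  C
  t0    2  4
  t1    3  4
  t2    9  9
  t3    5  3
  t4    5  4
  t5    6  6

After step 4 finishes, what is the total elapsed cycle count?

end_cycle[4] = 29

  0. 2=2c; end=2; A:t0 B:-
  1. max(3,4)=4c; end=6; A:t0 B:t1
  2. max(9,4)=9c; end=15; A:t2 B:t1
  3. max(5,9)=9c; end=24; A:t2 B:t3
  4. max(5,3)=5c; end=29; A:t4 B:t3
  5. max(6,4)=6c; end=35; A:t4 B:t5
  6. 6=6c; end=41; A:t4 B:t5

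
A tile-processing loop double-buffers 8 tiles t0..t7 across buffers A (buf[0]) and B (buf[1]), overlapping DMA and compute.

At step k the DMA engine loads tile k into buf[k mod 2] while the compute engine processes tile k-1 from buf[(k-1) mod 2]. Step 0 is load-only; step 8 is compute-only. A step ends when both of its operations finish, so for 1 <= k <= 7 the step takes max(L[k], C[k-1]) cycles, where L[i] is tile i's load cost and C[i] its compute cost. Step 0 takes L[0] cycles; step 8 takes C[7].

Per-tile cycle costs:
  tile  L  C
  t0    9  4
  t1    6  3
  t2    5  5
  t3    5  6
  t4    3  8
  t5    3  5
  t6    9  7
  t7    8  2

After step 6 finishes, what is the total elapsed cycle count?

k=0 load=t0/9c comp=- wait=9 total=9
k=1 load=t1/6c comp=t0/4c wait=6 total=15
k=2 load=t2/5c comp=t1/3c wait=5 total=20
k=3 load=t3/5c comp=t2/5c wait=5 total=25
k=4 load=t4/3c comp=t3/6c wait=6 total=31
k=5 load=t5/3c comp=t4/8c wait=8 total=39
k=6 load=t6/9c comp=t5/5c wait=9 total=48
k=7 load=t7/8c comp=t6/7c wait=8 total=56
k=8 load=- comp=t7/2c wait=2 total=58

end_cycle[6] = 48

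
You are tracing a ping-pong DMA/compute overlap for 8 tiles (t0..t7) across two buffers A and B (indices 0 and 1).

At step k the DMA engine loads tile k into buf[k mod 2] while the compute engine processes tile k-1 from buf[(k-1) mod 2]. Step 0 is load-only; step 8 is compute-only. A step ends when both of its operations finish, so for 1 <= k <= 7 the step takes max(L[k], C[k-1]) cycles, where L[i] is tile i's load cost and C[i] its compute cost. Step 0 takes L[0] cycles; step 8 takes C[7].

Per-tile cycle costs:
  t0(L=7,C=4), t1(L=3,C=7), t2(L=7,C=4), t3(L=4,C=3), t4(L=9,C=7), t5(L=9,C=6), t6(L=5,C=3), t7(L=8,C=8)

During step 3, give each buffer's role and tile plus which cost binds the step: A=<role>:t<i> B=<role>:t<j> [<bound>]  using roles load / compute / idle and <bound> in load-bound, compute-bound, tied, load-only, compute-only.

k=0 load=t0/7c comp=- wait=7 total=7
k=1 load=t1/3c comp=t0/4c wait=4 total=11
k=2 load=t2/7c comp=t1/7c wait=7 total=18
k=3 load=t3/4c comp=t2/4c wait=4 total=22
k=4 load=t4/9c comp=t3/3c wait=9 total=31
k=5 load=t5/9c comp=t4/7c wait=9 total=40
k=6 load=t6/5c comp=t5/6c wait=6 total=46
k=7 load=t7/8c comp=t6/3c wait=8 total=54
k=8 load=- comp=t7/8c wait=8 total=62

step 3: A=compute:t2 B=load:t3 [tied]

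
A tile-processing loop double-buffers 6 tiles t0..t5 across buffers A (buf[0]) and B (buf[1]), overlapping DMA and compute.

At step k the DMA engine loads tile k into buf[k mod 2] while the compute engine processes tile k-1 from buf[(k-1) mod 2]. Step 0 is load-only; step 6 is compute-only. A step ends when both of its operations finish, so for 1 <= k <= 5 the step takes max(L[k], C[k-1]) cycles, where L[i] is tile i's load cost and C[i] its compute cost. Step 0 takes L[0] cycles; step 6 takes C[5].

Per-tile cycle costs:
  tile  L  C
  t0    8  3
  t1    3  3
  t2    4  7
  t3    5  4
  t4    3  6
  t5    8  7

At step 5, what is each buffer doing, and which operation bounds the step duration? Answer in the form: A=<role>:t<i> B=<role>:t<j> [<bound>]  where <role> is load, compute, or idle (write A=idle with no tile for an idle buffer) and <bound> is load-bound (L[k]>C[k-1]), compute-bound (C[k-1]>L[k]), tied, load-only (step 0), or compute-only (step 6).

step 0: L[0]=8 → dur=8, Σ=8 | A=load:t0 B=idle [load-only]
step 1: L[1]=3 C[0]=3 → dur=3, Σ=11 | A=compute:t0 B=load:t1 [tied]
step 2: L[2]=4 C[1]=3 → dur=4, Σ=15 | A=load:t2 B=compute:t1 [load-bound]
step 3: L[3]=5 C[2]=7 → dur=7, Σ=22 | A=compute:t2 B=load:t3 [compute-bound]
step 4: L[4]=3 C[3]=4 → dur=4, Σ=26 | A=load:t4 B=compute:t3 [compute-bound]
step 5: L[5]=8 C[4]=6 → dur=8, Σ=34 | A=compute:t4 B=load:t5 [load-bound]
step 6: C[5]=7 → dur=7, Σ=41 | A=idle B=compute:t5 [compute-only]

step 5: A=compute:t4 B=load:t5 [load-bound]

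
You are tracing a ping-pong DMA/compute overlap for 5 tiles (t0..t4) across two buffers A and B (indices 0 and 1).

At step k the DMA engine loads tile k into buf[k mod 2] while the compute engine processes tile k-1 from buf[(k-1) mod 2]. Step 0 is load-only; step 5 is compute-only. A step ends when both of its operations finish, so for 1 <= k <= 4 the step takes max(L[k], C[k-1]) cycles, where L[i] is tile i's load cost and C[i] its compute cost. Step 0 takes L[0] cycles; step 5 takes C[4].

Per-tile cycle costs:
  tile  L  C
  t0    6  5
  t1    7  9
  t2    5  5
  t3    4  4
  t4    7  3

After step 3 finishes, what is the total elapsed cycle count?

k=0 load=t0/6c comp=- wait=6 total=6
k=1 load=t1/7c comp=t0/5c wait=7 total=13
k=2 load=t2/5c comp=t1/9c wait=9 total=22
k=3 load=t3/4c comp=t2/5c wait=5 total=27
k=4 load=t4/7c comp=t3/4c wait=7 total=34
k=5 load=- comp=t4/3c wait=3 total=37

end_cycle[3] = 27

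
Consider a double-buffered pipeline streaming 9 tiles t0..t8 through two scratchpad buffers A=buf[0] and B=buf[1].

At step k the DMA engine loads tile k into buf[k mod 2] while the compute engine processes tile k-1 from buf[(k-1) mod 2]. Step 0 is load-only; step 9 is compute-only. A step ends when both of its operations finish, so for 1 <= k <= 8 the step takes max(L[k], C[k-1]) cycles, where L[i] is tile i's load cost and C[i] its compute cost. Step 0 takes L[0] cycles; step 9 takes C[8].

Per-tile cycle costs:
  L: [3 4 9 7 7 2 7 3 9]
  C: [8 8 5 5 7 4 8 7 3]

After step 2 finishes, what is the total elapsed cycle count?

step 0: L[0]=3 → dur=3, Σ=3 | A=load:t0 B=idle [load-only]
step 1: L[1]=4 C[0]=8 → dur=8, Σ=11 | A=compute:t0 B=load:t1 [compute-bound]
step 2: L[2]=9 C[1]=8 → dur=9, Σ=20 | A=load:t2 B=compute:t1 [load-bound]
step 3: L[3]=7 C[2]=5 → dur=7, Σ=27 | A=compute:t2 B=load:t3 [load-bound]
step 4: L[4]=7 C[3]=5 → dur=7, Σ=34 | A=load:t4 B=compute:t3 [load-bound]
step 5: L[5]=2 C[4]=7 → dur=7, Σ=41 | A=compute:t4 B=load:t5 [compute-bound]
step 6: L[6]=7 C[5]=4 → dur=7, Σ=48 | A=load:t6 B=compute:t5 [load-bound]
step 7: L[7]=3 C[6]=8 → dur=8, Σ=56 | A=compute:t6 B=load:t7 [compute-bound]
step 8: L[8]=9 C[7]=7 → dur=9, Σ=65 | A=load:t8 B=compute:t7 [load-bound]
step 9: C[8]=3 → dur=3, Σ=68 | A=compute:t8 B=idle [compute-only]

end_cycle[2] = 20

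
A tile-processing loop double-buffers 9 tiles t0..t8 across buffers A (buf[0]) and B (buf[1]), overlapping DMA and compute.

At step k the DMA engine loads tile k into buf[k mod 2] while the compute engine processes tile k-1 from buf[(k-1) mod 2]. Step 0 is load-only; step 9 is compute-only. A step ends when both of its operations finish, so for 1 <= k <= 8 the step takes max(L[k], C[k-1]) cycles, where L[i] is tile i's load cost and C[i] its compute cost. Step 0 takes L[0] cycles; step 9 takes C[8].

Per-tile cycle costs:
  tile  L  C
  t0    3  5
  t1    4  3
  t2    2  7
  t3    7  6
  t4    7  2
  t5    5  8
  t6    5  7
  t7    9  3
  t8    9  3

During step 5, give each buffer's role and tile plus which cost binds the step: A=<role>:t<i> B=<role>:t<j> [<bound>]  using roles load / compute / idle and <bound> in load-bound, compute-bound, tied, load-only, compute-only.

step 5: A=compute:t4 B=load:t5 [load-bound]

[0] DMA t0→A (3c) ∥ CU idle ⇒ 3c, clock 3
[1] DMA t1→B (4c) ∥ CU A:t0 (5c) ⇒ 5c, clock 8
[2] DMA t2→A (2c) ∥ CU B:t1 (3c) ⇒ 3c, clock 11
[3] DMA t3→B (7c) ∥ CU A:t2 (7c) ⇒ 7c, clock 18
[4] DMA t4→A (7c) ∥ CU B:t3 (6c) ⇒ 7c, clock 25
[5] DMA t5→B (5c) ∥ CU A:t4 (2c) ⇒ 5c, clock 30
[6] DMA t6→A (5c) ∥ CU B:t5 (8c) ⇒ 8c, clock 38
[7] DMA t7→B (9c) ∥ CU A:t6 (7c) ⇒ 9c, clock 47
[8] DMA t8→A (9c) ∥ CU B:t7 (3c) ⇒ 9c, clock 56
[9] DMA idle ∥ CU A:t8 (3c) ⇒ 3c, clock 59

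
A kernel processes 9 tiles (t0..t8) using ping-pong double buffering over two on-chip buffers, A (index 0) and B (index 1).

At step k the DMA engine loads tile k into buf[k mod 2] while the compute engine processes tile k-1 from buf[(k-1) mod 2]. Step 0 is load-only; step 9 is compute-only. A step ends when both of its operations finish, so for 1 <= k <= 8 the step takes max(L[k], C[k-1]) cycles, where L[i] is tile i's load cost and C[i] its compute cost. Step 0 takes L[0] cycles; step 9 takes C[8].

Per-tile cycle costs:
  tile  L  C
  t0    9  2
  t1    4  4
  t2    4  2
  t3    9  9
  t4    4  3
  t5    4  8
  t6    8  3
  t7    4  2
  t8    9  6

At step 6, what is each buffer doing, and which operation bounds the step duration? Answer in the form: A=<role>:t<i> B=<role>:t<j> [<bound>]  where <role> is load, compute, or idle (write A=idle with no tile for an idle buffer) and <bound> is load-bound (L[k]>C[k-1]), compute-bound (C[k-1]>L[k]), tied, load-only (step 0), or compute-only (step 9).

step 6: A=load:t6 B=compute:t5 [tied]

[0] DMA t0→A (9c) ∥ CU idle ⇒ 9c, clock 9
[1] DMA t1→B (4c) ∥ CU A:t0 (2c) ⇒ 4c, clock 13
[2] DMA t2→A (4c) ∥ CU B:t1 (4c) ⇒ 4c, clock 17
[3] DMA t3→B (9c) ∥ CU A:t2 (2c) ⇒ 9c, clock 26
[4] DMA t4→A (4c) ∥ CU B:t3 (9c) ⇒ 9c, clock 35
[5] DMA t5→B (4c) ∥ CU A:t4 (3c) ⇒ 4c, clock 39
[6] DMA t6→A (8c) ∥ CU B:t5 (8c) ⇒ 8c, clock 47
[7] DMA t7→B (4c) ∥ CU A:t6 (3c) ⇒ 4c, clock 51
[8] DMA t8→A (9c) ∥ CU B:t7 (2c) ⇒ 9c, clock 60
[9] DMA idle ∥ CU A:t8 (6c) ⇒ 6c, clock 66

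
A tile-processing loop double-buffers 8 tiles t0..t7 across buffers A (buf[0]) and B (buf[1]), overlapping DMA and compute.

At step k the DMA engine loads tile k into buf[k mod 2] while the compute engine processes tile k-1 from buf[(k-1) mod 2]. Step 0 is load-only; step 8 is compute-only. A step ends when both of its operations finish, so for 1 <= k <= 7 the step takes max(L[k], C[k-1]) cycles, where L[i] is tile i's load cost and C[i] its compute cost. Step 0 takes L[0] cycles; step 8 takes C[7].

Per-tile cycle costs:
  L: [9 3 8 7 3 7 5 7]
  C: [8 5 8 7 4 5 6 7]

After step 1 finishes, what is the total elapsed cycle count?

  0. 9=9c; end=9; A:t0 B:-
  1. max(3,8)=8c; end=17; A:t0 B:t1
  2. max(8,5)=8c; end=25; A:t2 B:t1
  3. max(7,8)=8c; end=33; A:t2 B:t3
  4. max(3,7)=7c; end=40; A:t4 B:t3
  5. max(7,4)=7c; end=47; A:t4 B:t5
  6. max(5,5)=5c; end=52; A:t6 B:t5
  7. max(7,6)=7c; end=59; A:t6 B:t7
  8. 7=7c; end=66; A:t6 B:t7

end_cycle[1] = 17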